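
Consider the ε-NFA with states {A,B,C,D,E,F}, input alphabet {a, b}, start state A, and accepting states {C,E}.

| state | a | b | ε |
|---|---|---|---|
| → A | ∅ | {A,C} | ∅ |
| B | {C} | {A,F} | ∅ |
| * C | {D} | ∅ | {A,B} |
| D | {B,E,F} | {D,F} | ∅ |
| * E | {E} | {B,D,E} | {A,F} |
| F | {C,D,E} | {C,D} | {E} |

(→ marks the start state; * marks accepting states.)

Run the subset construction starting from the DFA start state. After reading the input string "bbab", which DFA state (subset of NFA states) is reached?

{A,B,C,D,E,F}

Start: {A}.
δ(A,b) = {A,C}.
Union: {A,C}.
ε-closure gives {A,B,C}.
After b: {A,B,C}.
δ(A,b) = {A,C}; δ(B,b) = {A,F}; δ(C,b) = ∅.
Union: {A,C,F}.
ε-closure gives {A,B,C,E,F}.
After b: {A,B,C,E,F}.
δ(A,a) = ∅; δ(B,a) = {C}; δ(C,a) = {D}; δ(E,a) = {E}; δ(F,a) = {C,D,E}.
Union: {C,D,E}.
ε-closure gives {A,B,C,D,E,F}.
After a: {A,B,C,D,E,F}.
δ(A,b) = {A,C}; δ(B,b) = {A,F}; δ(C,b) = ∅; δ(D,b) = {D,F}; δ(E,b) = {B,D,E}; δ(F,b) = {C,D}.
Union: {A,B,C,D,E,F}.
After b: {A,B,C,D,E,F}.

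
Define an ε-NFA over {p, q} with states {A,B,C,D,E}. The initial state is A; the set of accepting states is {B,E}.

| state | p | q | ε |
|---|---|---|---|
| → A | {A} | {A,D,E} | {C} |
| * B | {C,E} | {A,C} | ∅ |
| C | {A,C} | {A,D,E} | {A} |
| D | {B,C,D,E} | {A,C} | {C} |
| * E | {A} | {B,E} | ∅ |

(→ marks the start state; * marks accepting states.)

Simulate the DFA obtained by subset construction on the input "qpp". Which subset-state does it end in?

{A,B,C,D,E}

Start: {A,C}.
δ(A,q) = {A,D,E}; δ(C,q) = {A,D,E}.
Union: {A,D,E}.
ε-closure gives {A,C,D,E}.
After q: {A,C,D,E}.
δ(A,p) = {A}; δ(C,p) = {A,C}; δ(D,p) = {B,C,D,E}; δ(E,p) = {A}.
Union: {A,B,C,D,E}.
After p: {A,B,C,D,E}.
δ(A,p) = {A}; δ(B,p) = {C,E}; δ(C,p) = {A,C}; δ(D,p) = {B,C,D,E}; δ(E,p) = {A}.
Union: {A,B,C,D,E}.
After p: {A,B,C,D,E}.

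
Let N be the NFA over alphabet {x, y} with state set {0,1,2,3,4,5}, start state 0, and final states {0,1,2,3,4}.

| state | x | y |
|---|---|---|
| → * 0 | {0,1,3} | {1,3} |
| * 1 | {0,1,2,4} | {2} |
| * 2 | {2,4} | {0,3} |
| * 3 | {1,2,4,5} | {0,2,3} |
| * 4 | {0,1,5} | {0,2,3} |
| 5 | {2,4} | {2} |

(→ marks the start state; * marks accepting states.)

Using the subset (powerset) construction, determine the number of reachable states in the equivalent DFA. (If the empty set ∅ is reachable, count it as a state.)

Start state of the DFA: {0}.
{0} --x--> {0,1,3}  [new]
{0} --y--> {1,3}  [new]
{0,1,3} --x--> {0,1,2,3,4,5}  [new]
{0,1,3} --y--> {0,1,2,3}  [new]
{1,3} --x--> {0,1,2,4,5}  [new]
{1,3} --y--> {0,2,3}  [new]
{0,1,2,3,4,5} --x--> {0,1,2,3,4,5}  [seen]
{0,1,2,3,4,5} --y--> {0,1,2,3}  [seen]
{0,1,2,3} --x--> {0,1,2,3,4,5}  [seen]
{0,1,2,3} --y--> {0,1,2,3}  [seen]
{0,1,2,4,5} --x--> {0,1,2,3,4,5}  [seen]
{0,1,2,4,5} --y--> {0,1,2,3}  [seen]
{0,2,3} --x--> {0,1,2,3,4,5}  [seen]
{0,2,3} --y--> {0,1,2,3}  [seen]
Reachable DFA states: {0}, {0,1,3}, {1,3}, {0,1,2,3,4,5}, {0,1,2,3}, {0,1,2,4,5}, {0,2,3}.

7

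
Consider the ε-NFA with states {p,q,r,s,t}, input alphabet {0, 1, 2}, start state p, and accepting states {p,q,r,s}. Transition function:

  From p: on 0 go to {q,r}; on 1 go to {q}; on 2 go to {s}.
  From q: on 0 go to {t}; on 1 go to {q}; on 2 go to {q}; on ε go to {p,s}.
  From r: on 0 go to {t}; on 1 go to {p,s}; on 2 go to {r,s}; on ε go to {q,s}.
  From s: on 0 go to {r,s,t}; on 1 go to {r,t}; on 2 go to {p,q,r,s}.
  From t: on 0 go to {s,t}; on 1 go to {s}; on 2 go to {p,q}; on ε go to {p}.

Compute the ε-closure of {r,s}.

Begin with {r,s}.
r →ε {q,s}; add q.
q →ε {p,s}; add p.
ε-closure = {p,q,r,s}.

{p,q,r,s}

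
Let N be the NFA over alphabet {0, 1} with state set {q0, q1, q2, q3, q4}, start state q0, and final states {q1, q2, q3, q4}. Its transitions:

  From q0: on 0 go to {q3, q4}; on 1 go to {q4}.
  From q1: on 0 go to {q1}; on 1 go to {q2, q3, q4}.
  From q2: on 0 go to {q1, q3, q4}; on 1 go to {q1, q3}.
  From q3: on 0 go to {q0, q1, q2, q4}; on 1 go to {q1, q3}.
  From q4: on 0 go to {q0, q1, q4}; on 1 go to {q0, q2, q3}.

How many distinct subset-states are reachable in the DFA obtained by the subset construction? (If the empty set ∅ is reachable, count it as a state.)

Start state of the DFA: {q0}.
{q0} --0--> {q3, q4}  [new]
{q0} --1--> {q4}  [new]
{q3, q4} --0--> {q0, q1, q2, q4}  [new]
{q3, q4} --1--> {q0, q1, q2, q3}  [new]
{q4} --0--> {q0, q1, q4}  [new]
{q4} --1--> {q0, q2, q3}  [new]
{q0, q1, q2, q4} --0--> {q0, q1, q3, q4}  [new]
{q0, q1, q2, q4} --1--> {q0, q1, q2, q3, q4}  [new]
{q0, q1, q2, q3} --0--> {q0, q1, q2, q3, q4}  [seen]
{q0, q1, q2, q3} --1--> {q1, q2, q3, q4}  [new]
{q0, q1, q4} --0--> {q0, q1, q3, q4}  [seen]
{q0, q1, q4} --1--> {q0, q2, q3, q4}  [new]
{q0, q2, q3} --0--> {q0, q1, q2, q3, q4}  [seen]
{q0, q2, q3} --1--> {q1, q3, q4}  [new]
{q0, q1, q3, q4} --0--> {q0, q1, q2, q3, q4}  [seen]
{q0, q1, q3, q4} --1--> {q0, q1, q2, q3, q4}  [seen]
{q0, q1, q2, q3, q4} --0--> {q0, q1, q2, q3, q4}  [seen]
{q0, q1, q2, q3, q4} --1--> {q0, q1, q2, q3, q4}  [seen]
{q1, q2, q3, q4} --0--> {q0, q1, q2, q3, q4}  [seen]
{q1, q2, q3, q4} --1--> {q0, q1, q2, q3, q4}  [seen]
{q0, q2, q3, q4} --0--> {q0, q1, q2, q3, q4}  [seen]
{q0, q2, q3, q4} --1--> {q0, q1, q2, q3, q4}  [seen]
{q1, q3, q4} --0--> {q0, q1, q2, q4}  [seen]
{q1, q3, q4} --1--> {q0, q1, q2, q3, q4}  [seen]
Reachable DFA states: {q0}, {q3, q4}, {q4}, {q0, q1, q2, q4}, {q0, q1, q2, q3}, {q0, q1, q4}, {q0, q2, q3}, {q0, q1, q3, q4}, {q0, q1, q2, q3, q4}, {q1, q2, q3, q4}, {q0, q2, q3, q4}, {q1, q3, q4}.

12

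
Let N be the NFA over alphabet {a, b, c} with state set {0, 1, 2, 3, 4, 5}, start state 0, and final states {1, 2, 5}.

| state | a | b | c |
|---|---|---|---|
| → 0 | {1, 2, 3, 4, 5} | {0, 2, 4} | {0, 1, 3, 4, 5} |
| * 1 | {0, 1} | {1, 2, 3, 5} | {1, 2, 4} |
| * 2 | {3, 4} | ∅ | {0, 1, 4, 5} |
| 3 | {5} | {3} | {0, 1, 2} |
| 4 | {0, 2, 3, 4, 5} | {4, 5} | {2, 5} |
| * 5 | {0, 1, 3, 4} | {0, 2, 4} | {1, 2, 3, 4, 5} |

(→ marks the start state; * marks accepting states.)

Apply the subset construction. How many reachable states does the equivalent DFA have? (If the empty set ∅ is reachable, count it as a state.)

Start state of the DFA: {0}.
{0} --a--> {1, 2, 3, 4, 5}  [new]
{0} --b--> {0, 2, 4}  [new]
{0} --c--> {0, 1, 3, 4, 5}  [new]
{1, 2, 3, 4, 5} --a--> {0, 1, 2, 3, 4, 5}  [new]
{1, 2, 3, 4, 5} --b--> {0, 1, 2, 3, 4, 5}  [seen]
{1, 2, 3, 4, 5} --c--> {0, 1, 2, 3, 4, 5}  [seen]
{0, 2, 4} --a--> {0, 1, 2, 3, 4, 5}  [seen]
{0, 2, 4} --b--> {0, 2, 4, 5}  [new]
{0, 2, 4} --c--> {0, 1, 2, 3, 4, 5}  [seen]
{0, 1, 3, 4, 5} --a--> {0, 1, 2, 3, 4, 5}  [seen]
{0, 1, 3, 4, 5} --b--> {0, 1, 2, 3, 4, 5}  [seen]
{0, 1, 3, 4, 5} --c--> {0, 1, 2, 3, 4, 5}  [seen]
{0, 1, 2, 3, 4, 5} --a--> {0, 1, 2, 3, 4, 5}  [seen]
{0, 1, 2, 3, 4, 5} --b--> {0, 1, 2, 3, 4, 5}  [seen]
{0, 1, 2, 3, 4, 5} --c--> {0, 1, 2, 3, 4, 5}  [seen]
{0, 2, 4, 5} --a--> {0, 1, 2, 3, 4, 5}  [seen]
{0, 2, 4, 5} --b--> {0, 2, 4, 5}  [seen]
{0, 2, 4, 5} --c--> {0, 1, 2, 3, 4, 5}  [seen]
Reachable DFA states: {0}, {1, 2, 3, 4, 5}, {0, 2, 4}, {0, 1, 3, 4, 5}, {0, 1, 2, 3, 4, 5}, {0, 2, 4, 5}.

6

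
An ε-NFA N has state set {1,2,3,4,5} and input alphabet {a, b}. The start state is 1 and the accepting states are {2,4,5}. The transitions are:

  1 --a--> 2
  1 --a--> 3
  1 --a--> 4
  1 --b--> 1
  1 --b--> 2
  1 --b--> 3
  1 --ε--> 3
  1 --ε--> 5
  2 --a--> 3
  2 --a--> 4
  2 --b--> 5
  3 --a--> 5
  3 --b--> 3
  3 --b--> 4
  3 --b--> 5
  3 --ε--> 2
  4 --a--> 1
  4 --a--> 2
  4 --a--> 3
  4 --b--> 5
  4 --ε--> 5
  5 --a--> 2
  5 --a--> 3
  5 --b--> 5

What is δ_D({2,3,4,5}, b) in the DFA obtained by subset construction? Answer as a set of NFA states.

δ(2,b) = {5}; δ(3,b) = {3,4,5}; δ(4,b) = {5}; δ(5,b) = {5}.
Union: {3,4,5}.
ε-closure gives {2,3,4,5}.

{2,3,4,5}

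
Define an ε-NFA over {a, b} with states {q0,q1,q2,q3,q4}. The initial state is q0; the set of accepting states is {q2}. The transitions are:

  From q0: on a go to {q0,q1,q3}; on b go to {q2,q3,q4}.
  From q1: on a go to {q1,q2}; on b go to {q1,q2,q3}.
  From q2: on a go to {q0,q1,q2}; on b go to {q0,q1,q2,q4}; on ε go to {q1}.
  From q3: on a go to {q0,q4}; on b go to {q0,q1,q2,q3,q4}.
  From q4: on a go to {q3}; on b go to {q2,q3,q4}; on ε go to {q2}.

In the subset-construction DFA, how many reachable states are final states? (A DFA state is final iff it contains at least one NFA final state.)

Start state of the DFA: {q0} (ε-closure of the NFA start).
{q0} --a--> {q0,q1,q3}  [new]
{q0} --b--> {q1,q2,q3,q4}  [new]
{q0,q1,q3} --a--> {q0,q1,q2,q3,q4}  [new]
{q0,q1,q3} --b--> {q0,q1,q2,q3,q4}  [seen]
{q1,q2,q3,q4} --a--> {q0,q1,q2,q3,q4}  [seen]
{q1,q2,q3,q4} --b--> {q0,q1,q2,q3,q4}  [seen]
{q0,q1,q2,q3,q4} --a--> {q0,q1,q2,q3,q4}  [seen]
{q0,q1,q2,q3,q4} --b--> {q0,q1,q2,q3,q4}  [seen]
Reachable DFA states: {q0}, {q0,q1,q3}, {q1,q2,q3,q4}, {q0,q1,q2,q3,q4}.
Accepting DFA states (contain an NFA accepting state): {q1,q2,q3,q4}, {q0,q1,q2,q3,q4}.

2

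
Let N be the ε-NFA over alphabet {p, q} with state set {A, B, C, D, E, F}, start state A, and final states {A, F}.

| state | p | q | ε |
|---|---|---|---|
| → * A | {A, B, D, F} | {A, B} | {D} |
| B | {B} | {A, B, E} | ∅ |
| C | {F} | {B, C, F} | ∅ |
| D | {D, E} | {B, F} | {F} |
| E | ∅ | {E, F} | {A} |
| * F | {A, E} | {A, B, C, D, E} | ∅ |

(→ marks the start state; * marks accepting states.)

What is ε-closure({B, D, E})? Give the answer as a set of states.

{A, B, D, E, F}

Begin with {B, D, E}.
D →ε {F}; add F.
E →ε {A}; add A.
ε-closure = {A, B, D, E, F}.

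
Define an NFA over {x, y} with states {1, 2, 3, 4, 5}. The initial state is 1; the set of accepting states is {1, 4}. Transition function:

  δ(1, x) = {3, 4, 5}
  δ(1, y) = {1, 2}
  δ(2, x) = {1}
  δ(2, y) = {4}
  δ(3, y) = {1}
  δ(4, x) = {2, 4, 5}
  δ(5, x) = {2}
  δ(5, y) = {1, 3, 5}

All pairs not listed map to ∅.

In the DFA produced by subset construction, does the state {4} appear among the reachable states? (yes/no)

no

Start state of the DFA: {1}.
{1} --x--> {3, 4, 5}  [new]
{1} --y--> {1, 2}  [new]
{3, 4, 5} --x--> {2, 4, 5}  [new]
{3, 4, 5} --y--> {1, 3, 5}  [new]
{1, 2} --x--> {1, 3, 4, 5}  [new]
{1, 2} --y--> {1, 2, 4}  [new]
{2, 4, 5} --x--> {1, 2, 4, 5}  [new]
{2, 4, 5} --y--> {1, 3, 4, 5}  [seen]
{1, 3, 5} --x--> {2, 3, 4, 5}  [new]
{1, 3, 5} --y--> {1, 2, 3, 5}  [new]
{1, 3, 4, 5} --x--> {2, 3, 4, 5}  [seen]
{1, 3, 4, 5} --y--> {1, 2, 3, 5}  [seen]
{1, 2, 4} --x--> {1, 2, 3, 4, 5}  [new]
{1, 2, 4} --y--> {1, 2, 4}  [seen]
{1, 2, 4, 5} --x--> {1, 2, 3, 4, 5}  [seen]
{1, 2, 4, 5} --y--> {1, 2, 3, 4, 5}  [seen]
{2, 3, 4, 5} --x--> {1, 2, 4, 5}  [seen]
{2, 3, 4, 5} --y--> {1, 3, 4, 5}  [seen]
{1, 2, 3, 5} --x--> {1, 2, 3, 4, 5}  [seen]
{1, 2, 3, 5} --y--> {1, 2, 3, 4, 5}  [seen]
{1, 2, 3, 4, 5} --x--> {1, 2, 3, 4, 5}  [seen]
{1, 2, 3, 4, 5} --y--> {1, 2, 3, 4, 5}  [seen]
Reachable DFA states: {1}, {3, 4, 5}, {1, 2}, {2, 4, 5}, {1, 3, 5}, {1, 3, 4, 5}, {1, 2, 4}, {1, 2, 4, 5}, {2, 3, 4, 5}, {1, 2, 3, 5}, {1, 2, 3, 4, 5}.
{4} is not among them.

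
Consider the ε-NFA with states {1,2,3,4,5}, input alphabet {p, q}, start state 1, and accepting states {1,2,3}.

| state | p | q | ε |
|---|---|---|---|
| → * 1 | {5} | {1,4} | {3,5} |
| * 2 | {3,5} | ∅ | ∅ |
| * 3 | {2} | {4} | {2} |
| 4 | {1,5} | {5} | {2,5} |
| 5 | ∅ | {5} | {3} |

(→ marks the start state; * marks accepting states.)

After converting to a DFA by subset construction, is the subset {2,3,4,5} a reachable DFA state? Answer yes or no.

yes

Start state of the DFA: {1,2,3,5} (ε-closure of the NFA start).
{1,2,3,5} --p--> {2,3,5}  [new]
{1,2,3,5} --q--> {1,2,3,4,5}  [new]
{2,3,5} --p--> {2,3,5}  [seen]
{2,3,5} --q--> {2,3,4,5}  [new]
{1,2,3,4,5} --p--> {1,2,3,5}  [seen]
{1,2,3,4,5} --q--> {1,2,3,4,5}  [seen]
{2,3,4,5} --p--> {1,2,3,5}  [seen]
{2,3,4,5} --q--> {2,3,4,5}  [seen]
Reachable DFA states: {1,2,3,5}, {2,3,5}, {1,2,3,4,5}, {2,3,4,5}.
{2,3,4,5} is among them.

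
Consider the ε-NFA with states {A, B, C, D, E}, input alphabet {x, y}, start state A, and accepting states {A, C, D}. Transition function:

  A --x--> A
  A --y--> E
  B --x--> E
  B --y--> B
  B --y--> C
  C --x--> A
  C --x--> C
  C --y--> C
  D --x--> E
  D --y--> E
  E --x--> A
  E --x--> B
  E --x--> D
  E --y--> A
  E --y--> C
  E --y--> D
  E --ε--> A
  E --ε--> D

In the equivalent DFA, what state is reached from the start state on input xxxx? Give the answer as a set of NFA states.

Start: {A}.
δ(A,x) = {A}.
Union: {A}.
After x: {A}.
δ(A,x) = {A}.
Union: {A}.
After x: {A}.
δ(A,x) = {A}.
Union: {A}.
After x: {A}.
δ(A,x) = {A}.
Union: {A}.
After x: {A}.

{A}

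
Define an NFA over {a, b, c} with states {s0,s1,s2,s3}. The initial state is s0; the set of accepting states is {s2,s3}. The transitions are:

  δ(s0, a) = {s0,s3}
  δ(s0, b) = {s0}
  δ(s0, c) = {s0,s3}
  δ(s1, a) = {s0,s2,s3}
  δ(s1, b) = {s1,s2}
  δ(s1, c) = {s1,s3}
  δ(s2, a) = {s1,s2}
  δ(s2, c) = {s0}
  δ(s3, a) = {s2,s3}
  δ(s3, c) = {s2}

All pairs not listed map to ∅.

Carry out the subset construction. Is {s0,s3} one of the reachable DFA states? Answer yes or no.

yes

Start state of the DFA: {s0}.
{s0} --a--> {s0,s3}  [new]
{s0} --b--> {s0}  [seen]
{s0} --c--> {s0,s3}  [seen]
{s0,s3} --a--> {s0,s2,s3}  [new]
{s0,s3} --b--> {s0}  [seen]
{s0,s3} --c--> {s0,s2,s3}  [seen]
{s0,s2,s3} --a--> {s0,s1,s2,s3}  [new]
{s0,s2,s3} --b--> {s0}  [seen]
{s0,s2,s3} --c--> {s0,s2,s3}  [seen]
{s0,s1,s2,s3} --a--> {s0,s1,s2,s3}  [seen]
{s0,s1,s2,s3} --b--> {s0,s1,s2}  [new]
{s0,s1,s2,s3} --c--> {s0,s1,s2,s3}  [seen]
{s0,s1,s2} --a--> {s0,s1,s2,s3}  [seen]
{s0,s1,s2} --b--> {s0,s1,s2}  [seen]
{s0,s1,s2} --c--> {s0,s1,s3}  [new]
{s0,s1,s3} --a--> {s0,s2,s3}  [seen]
{s0,s1,s3} --b--> {s0,s1,s2}  [seen]
{s0,s1,s3} --c--> {s0,s1,s2,s3}  [seen]
Reachable DFA states: {s0}, {s0,s3}, {s0,s2,s3}, {s0,s1,s2,s3}, {s0,s1,s2}, {s0,s1,s3}.
{s0,s3} is among them.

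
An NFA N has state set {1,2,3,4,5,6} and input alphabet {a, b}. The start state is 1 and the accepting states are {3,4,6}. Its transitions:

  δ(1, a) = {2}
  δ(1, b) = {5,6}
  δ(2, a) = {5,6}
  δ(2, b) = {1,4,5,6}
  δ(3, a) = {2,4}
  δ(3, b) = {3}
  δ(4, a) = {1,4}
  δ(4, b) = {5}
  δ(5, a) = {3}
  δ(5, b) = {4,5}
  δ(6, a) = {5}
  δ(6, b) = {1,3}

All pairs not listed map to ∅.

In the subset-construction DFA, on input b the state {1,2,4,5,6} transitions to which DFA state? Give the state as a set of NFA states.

δ(1,b) = {5,6}; δ(2,b) = {1,4,5,6}; δ(4,b) = {5}; δ(5,b) = {4,5}; δ(6,b) = {1,3}.
Union: {1,3,4,5,6}.

{1,3,4,5,6}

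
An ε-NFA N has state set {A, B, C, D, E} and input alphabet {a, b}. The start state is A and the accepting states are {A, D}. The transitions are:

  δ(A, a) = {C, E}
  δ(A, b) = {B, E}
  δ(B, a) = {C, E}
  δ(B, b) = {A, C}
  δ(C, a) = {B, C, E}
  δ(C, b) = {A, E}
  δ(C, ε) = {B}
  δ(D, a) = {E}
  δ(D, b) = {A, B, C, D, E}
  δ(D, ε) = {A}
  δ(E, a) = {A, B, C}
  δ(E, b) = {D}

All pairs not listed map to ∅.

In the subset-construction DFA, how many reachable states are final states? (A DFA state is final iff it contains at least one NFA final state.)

Start state of the DFA: {A} (ε-closure of the NFA start).
{A} --a--> {B, C, E}  [new]
{A} --b--> {B, E}  [new]
{B, C, E} --a--> {A, B, C, E}  [new]
{B, C, E} --b--> {A, B, C, D, E}  [new]
{B, E} --a--> {A, B, C, E}  [seen]
{B, E} --b--> {A, B, C, D}  [new]
{A, B, C, E} --a--> {A, B, C, E}  [seen]
{A, B, C, E} --b--> {A, B, C, D, E}  [seen]
{A, B, C, D, E} --a--> {A, B, C, E}  [seen]
{A, B, C, D, E} --b--> {A, B, C, D, E}  [seen]
{A, B, C, D} --a--> {B, C, E}  [seen]
{A, B, C, D} --b--> {A, B, C, D, E}  [seen]
Reachable DFA states: {A}, {B, C, E}, {B, E}, {A, B, C, E}, {A, B, C, D, E}, {A, B, C, D}.
Accepting DFA states (contain an NFA accepting state): {A}, {A, B, C, E}, {A, B, C, D, E}, {A, B, C, D}.

4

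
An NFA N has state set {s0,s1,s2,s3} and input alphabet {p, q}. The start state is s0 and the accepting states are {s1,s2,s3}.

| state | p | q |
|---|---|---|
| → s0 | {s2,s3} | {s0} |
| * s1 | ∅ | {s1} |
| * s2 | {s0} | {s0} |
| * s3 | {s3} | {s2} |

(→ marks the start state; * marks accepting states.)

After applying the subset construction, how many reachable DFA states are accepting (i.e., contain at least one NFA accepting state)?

Start state of the DFA: {s0}.
{s0} --p--> {s2,s3}  [new]
{s0} --q--> {s0}  [seen]
{s2,s3} --p--> {s0,s3}  [new]
{s2,s3} --q--> {s0,s2}  [new]
{s0,s3} --p--> {s2,s3}  [seen]
{s0,s3} --q--> {s0,s2}  [seen]
{s0,s2} --p--> {s0,s2,s3}  [new]
{s0,s2} --q--> {s0}  [seen]
{s0,s2,s3} --p--> {s0,s2,s3}  [seen]
{s0,s2,s3} --q--> {s0,s2}  [seen]
Reachable DFA states: {s0}, {s2,s3}, {s0,s3}, {s0,s2}, {s0,s2,s3}.
Accepting DFA states (contain an NFA accepting state): {s2,s3}, {s0,s3}, {s0,s2}, {s0,s2,s3}.

4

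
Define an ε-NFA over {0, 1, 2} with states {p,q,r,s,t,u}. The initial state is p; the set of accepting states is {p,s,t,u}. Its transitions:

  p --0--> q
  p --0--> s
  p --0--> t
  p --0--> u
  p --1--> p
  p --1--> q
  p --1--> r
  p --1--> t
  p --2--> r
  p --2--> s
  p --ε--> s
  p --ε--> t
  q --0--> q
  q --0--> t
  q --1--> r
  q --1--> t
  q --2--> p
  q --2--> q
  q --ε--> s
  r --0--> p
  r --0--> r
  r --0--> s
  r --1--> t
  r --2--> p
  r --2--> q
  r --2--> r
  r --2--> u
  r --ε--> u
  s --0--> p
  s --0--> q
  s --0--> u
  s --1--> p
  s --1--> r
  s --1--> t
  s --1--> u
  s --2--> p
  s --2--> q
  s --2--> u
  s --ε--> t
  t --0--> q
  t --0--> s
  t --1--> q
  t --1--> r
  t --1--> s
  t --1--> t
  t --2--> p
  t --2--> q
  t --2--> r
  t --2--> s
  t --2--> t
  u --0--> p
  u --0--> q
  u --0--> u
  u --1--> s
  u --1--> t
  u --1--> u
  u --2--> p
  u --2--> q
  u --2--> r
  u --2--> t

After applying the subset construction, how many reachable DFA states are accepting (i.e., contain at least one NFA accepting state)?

Start state of the DFA: {p,s,t} (ε-closure of the NFA start).
{p,s,t} --0--> {p,q,s,t,u}  [new]
{p,s,t} --1--> {p,q,r,s,t,u}  [new]
{p,s,t} --2--> {p,q,r,s,t,u}  [seen]
{p,q,s,t,u} --0--> {p,q,s,t,u}  [seen]
{p,q,s,t,u} --1--> {p,q,r,s,t,u}  [seen]
{p,q,s,t,u} --2--> {p,q,r,s,t,u}  [seen]
{p,q,r,s,t,u} --0--> {p,q,r,s,t,u}  [seen]
{p,q,r,s,t,u} --1--> {p,q,r,s,t,u}  [seen]
{p,q,r,s,t,u} --2--> {p,q,r,s,t,u}  [seen]
Reachable DFA states: {p,s,t}, {p,q,s,t,u}, {p,q,r,s,t,u}.
Accepting DFA states (contain an NFA accepting state): {p,s,t}, {p,q,s,t,u}, {p,q,r,s,t,u}.

3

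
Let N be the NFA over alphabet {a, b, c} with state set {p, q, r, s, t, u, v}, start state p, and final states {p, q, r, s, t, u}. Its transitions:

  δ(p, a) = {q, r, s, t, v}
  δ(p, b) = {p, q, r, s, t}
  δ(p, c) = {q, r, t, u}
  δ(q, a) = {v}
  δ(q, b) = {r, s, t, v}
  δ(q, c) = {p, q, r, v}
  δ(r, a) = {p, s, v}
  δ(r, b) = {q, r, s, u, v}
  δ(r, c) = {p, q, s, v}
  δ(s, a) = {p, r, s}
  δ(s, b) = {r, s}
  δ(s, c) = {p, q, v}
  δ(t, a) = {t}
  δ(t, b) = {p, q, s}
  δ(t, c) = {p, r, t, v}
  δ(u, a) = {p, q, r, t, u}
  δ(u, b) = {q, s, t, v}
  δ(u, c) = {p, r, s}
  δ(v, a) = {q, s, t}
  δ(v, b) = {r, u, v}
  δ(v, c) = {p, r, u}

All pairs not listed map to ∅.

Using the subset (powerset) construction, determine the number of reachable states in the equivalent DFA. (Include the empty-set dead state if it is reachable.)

6

Start state of the DFA: {p}.
{p} --a--> {q, r, s, t, v}  [new]
{p} --b--> {p, q, r, s, t}  [new]
{p} --c--> {q, r, t, u}  [new]
{q, r, s, t, v} --a--> {p, q, r, s, t, v}  [new]
{q, r, s, t, v} --b--> {p, q, r, s, t, u, v}  [new]
{q, r, s, t, v} --c--> {p, q, r, s, t, u, v}  [seen]
{p, q, r, s, t} --a--> {p, q, r, s, t, v}  [seen]
{p, q, r, s, t} --b--> {p, q, r, s, t, u, v}  [seen]
{p, q, r, s, t} --c--> {p, q, r, s, t, u, v}  [seen]
{q, r, t, u} --a--> {p, q, r, s, t, u, v}  [seen]
{q, r, t, u} --b--> {p, q, r, s, t, u, v}  [seen]
{q, r, t, u} --c--> {p, q, r, s, t, v}  [seen]
{p, q, r, s, t, v} --a--> {p, q, r, s, t, v}  [seen]
{p, q, r, s, t, v} --b--> {p, q, r, s, t, u, v}  [seen]
{p, q, r, s, t, v} --c--> {p, q, r, s, t, u, v}  [seen]
{p, q, r, s, t, u, v} --a--> {p, q, r, s, t, u, v}  [seen]
{p, q, r, s, t, u, v} --b--> {p, q, r, s, t, u, v}  [seen]
{p, q, r, s, t, u, v} --c--> {p, q, r, s, t, u, v}  [seen]
Reachable DFA states: {p}, {q, r, s, t, v}, {p, q, r, s, t}, {q, r, t, u}, {p, q, r, s, t, v}, {p, q, r, s, t, u, v}.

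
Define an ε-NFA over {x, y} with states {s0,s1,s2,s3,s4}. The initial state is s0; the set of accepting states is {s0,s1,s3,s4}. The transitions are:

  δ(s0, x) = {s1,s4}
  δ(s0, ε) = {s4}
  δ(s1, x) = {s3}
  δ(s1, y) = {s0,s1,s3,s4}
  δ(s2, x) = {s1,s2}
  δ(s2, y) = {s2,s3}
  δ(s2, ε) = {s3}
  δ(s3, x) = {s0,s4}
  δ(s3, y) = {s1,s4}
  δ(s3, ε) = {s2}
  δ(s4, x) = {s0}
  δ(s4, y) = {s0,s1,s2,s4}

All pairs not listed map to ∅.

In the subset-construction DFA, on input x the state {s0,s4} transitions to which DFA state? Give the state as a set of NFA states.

δ(s0,x) = {s1,s4}; δ(s4,x) = {s0}.
Union: {s0,s1,s4}.

{s0,s1,s4}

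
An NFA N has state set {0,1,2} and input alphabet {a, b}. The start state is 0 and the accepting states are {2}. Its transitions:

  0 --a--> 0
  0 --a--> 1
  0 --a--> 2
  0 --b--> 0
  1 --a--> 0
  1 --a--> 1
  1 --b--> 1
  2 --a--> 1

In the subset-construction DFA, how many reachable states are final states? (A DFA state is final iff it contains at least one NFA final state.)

Start state of the DFA: {0}.
{0} --a--> {0,1,2}  [new]
{0} --b--> {0}  [seen]
{0,1,2} --a--> {0,1,2}  [seen]
{0,1,2} --b--> {0,1}  [new]
{0,1} --a--> {0,1,2}  [seen]
{0,1} --b--> {0,1}  [seen]
Reachable DFA states: {0}, {0,1,2}, {0,1}.
Accepting DFA states (contain an NFA accepting state): {0,1,2}.

1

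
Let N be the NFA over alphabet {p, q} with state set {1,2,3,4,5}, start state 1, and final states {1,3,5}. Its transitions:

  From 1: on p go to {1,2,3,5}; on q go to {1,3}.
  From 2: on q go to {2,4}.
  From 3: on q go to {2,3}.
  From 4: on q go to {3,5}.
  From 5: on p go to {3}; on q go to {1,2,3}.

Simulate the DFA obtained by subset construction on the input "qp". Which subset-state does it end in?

Start: {1}.
δ(1,q) = {1,3}.
Union: {1,3}.
After q: {1,3}.
δ(1,p) = {1,2,3,5}; δ(3,p) = ∅.
Union: {1,2,3,5}.
After p: {1,2,3,5}.

{1,2,3,5}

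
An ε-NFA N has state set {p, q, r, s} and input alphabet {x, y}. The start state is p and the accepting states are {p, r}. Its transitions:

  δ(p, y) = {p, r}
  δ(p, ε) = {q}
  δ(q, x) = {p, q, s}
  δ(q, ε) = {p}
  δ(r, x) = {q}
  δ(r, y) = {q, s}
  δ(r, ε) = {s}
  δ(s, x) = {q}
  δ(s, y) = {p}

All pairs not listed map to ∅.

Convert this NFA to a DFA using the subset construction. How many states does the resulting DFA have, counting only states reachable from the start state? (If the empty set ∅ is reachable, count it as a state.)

Start state of the DFA: {p, q} (ε-closure of the NFA start).
{p, q} --x--> {p, q, s}  [new]
{p, q} --y--> {p, q, r, s}  [new]
{p, q, s} --x--> {p, q, s}  [seen]
{p, q, s} --y--> {p, q, r, s}  [seen]
{p, q, r, s} --x--> {p, q, s}  [seen]
{p, q, r, s} --y--> {p, q, r, s}  [seen]
Reachable DFA states: {p, q}, {p, q, s}, {p, q, r, s}.

3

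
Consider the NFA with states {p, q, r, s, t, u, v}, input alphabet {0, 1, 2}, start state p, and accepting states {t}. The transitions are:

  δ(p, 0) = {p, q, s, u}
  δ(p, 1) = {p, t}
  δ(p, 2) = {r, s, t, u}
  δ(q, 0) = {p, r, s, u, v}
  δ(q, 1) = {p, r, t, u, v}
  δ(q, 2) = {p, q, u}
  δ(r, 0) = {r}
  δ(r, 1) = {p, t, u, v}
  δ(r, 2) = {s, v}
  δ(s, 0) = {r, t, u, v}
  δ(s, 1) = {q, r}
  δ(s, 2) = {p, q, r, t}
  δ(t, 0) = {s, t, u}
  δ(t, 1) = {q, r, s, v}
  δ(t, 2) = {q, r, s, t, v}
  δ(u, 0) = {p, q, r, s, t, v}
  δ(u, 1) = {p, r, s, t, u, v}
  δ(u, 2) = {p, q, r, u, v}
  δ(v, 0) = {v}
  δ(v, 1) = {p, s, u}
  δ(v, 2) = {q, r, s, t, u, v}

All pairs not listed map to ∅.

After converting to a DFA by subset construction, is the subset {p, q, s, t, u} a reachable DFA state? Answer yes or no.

yes

Start state of the DFA: {p}.
{p} --0--> {p, q, s, u}  [new]
{p} --1--> {p, t}  [new]
{p} --2--> {r, s, t, u}  [new]
{p, q, s, u} --0--> {p, q, r, s, t, u, v}  [new]
{p, q, s, u} --1--> {p, q, r, s, t, u, v}  [seen]
{p, q, s, u} --2--> {p, q, r, s, t, u, v}  [seen]
{p, t} --0--> {p, q, s, t, u}  [new]
{p, t} --1--> {p, q, r, s, t, v}  [new]
{p, t} --2--> {q, r, s, t, u, v}  [new]
{r, s, t, u} --0--> {p, q, r, s, t, u, v}  [seen]
{r, s, t, u} --1--> {p, q, r, s, t, u, v}  [seen]
{r, s, t, u} --2--> {p, q, r, s, t, u, v}  [seen]
{p, q, r, s, t, u, v} --0--> {p, q, r, s, t, u, v}  [seen]
{p, q, r, s, t, u, v} --1--> {p, q, r, s, t, u, v}  [seen]
{p, q, r, s, t, u, v} --2--> {p, q, r, s, t, u, v}  [seen]
{p, q, s, t, u} --0--> {p, q, r, s, t, u, v}  [seen]
{p, q, s, t, u} --1--> {p, q, r, s, t, u, v}  [seen]
{p, q, s, t, u} --2--> {p, q, r, s, t, u, v}  [seen]
{p, q, r, s, t, v} --0--> {p, q, r, s, t, u, v}  [seen]
{p, q, r, s, t, v} --1--> {p, q, r, s, t, u, v}  [seen]
{p, q, r, s, t, v} --2--> {p, q, r, s, t, u, v}  [seen]
{q, r, s, t, u, v} --0--> {p, q, r, s, t, u, v}  [seen]
{q, r, s, t, u, v} --1--> {p, q, r, s, t, u, v}  [seen]
{q, r, s, t, u, v} --2--> {p, q, r, s, t, u, v}  [seen]
Reachable DFA states: {p}, {p, q, s, u}, {p, t}, {r, s, t, u}, {p, q, r, s, t, u, v}, {p, q, s, t, u}, {p, q, r, s, t, v}, {q, r, s, t, u, v}.
{p, q, s, t, u} is among them.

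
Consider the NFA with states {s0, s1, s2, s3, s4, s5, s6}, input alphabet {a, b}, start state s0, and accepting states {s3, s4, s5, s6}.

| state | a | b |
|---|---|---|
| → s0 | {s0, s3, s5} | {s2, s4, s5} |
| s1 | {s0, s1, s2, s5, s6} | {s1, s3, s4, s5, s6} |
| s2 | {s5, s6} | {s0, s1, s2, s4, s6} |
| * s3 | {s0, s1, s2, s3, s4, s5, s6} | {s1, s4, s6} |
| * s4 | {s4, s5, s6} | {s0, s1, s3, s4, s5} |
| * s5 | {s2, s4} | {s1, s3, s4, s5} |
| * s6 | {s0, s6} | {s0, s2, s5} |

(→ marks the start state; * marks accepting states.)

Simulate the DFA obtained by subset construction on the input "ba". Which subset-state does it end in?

Start: {s0}.
δ(s0,b) = {s2, s4, s5}.
Union: {s2, s4, s5}.
After b: {s2, s4, s5}.
δ(s2,a) = {s5, s6}; δ(s4,a) = {s4, s5, s6}; δ(s5,a) = {s2, s4}.
Union: {s2, s4, s5, s6}.
After a: {s2, s4, s5, s6}.

{s2, s4, s5, s6}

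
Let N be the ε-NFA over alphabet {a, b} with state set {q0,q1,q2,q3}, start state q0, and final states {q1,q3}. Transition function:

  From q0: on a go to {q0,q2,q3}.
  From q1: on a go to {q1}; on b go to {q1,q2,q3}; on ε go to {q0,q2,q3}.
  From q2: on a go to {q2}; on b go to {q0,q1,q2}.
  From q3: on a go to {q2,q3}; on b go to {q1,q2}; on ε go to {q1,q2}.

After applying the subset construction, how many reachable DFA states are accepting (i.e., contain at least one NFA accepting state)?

Start state of the DFA: {q0} (ε-closure of the NFA start).
{q0} --a--> {q0,q1,q2,q3}  [new]
{q0} --b--> ∅  [new]
{q0,q1,q2,q3} --a--> {q0,q1,q2,q3}  [seen]
{q0,q1,q2,q3} --b--> {q0,q1,q2,q3}  [seen]
∅ --a--> ∅  [seen]
∅ --b--> ∅  [seen]
Reachable DFA states: {q0}, {q0,q1,q2,q3}, ∅.
Accepting DFA states (contain an NFA accepting state): {q0,q1,q2,q3}.

1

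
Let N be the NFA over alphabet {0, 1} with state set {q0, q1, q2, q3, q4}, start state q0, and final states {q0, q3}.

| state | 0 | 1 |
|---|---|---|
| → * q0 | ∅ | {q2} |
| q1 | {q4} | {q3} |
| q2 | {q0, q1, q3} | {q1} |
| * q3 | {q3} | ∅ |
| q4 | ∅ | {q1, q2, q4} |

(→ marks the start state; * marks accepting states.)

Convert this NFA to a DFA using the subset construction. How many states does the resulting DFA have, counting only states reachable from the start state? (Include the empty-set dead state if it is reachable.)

12

Start state of the DFA: {q0}.
{q0} --0--> ∅  [new]
{q0} --1--> {q2}  [new]
∅ --0--> ∅  [seen]
∅ --1--> ∅  [seen]
{q2} --0--> {q0, q1, q3}  [new]
{q2} --1--> {q1}  [new]
{q0, q1, q3} --0--> {q3, q4}  [new]
{q0, q1, q3} --1--> {q2, q3}  [new]
{q1} --0--> {q4}  [new]
{q1} --1--> {q3}  [new]
{q3, q4} --0--> {q3}  [seen]
{q3, q4} --1--> {q1, q2, q4}  [new]
{q2, q3} --0--> {q0, q1, q3}  [seen]
{q2, q3} --1--> {q1}  [seen]
{q4} --0--> ∅  [seen]
{q4} --1--> {q1, q2, q4}  [seen]
{q3} --0--> {q3}  [seen]
{q3} --1--> ∅  [seen]
{q1, q2, q4} --0--> {q0, q1, q3, q4}  [new]
{q1, q2, q4} --1--> {q1, q2, q3, q4}  [new]
{q0, q1, q3, q4} --0--> {q3, q4}  [seen]
{q0, q1, q3, q4} --1--> {q1, q2, q3, q4}  [seen]
{q1, q2, q3, q4} --0--> {q0, q1, q3, q4}  [seen]
{q1, q2, q3, q4} --1--> {q1, q2, q3, q4}  [seen]
Reachable DFA states: {q0}, ∅, {q2}, {q0, q1, q3}, {q1}, {q3, q4}, {q2, q3}, {q4}, {q3}, {q1, q2, q4}, {q0, q1, q3, q4}, {q1, q2, q3, q4}.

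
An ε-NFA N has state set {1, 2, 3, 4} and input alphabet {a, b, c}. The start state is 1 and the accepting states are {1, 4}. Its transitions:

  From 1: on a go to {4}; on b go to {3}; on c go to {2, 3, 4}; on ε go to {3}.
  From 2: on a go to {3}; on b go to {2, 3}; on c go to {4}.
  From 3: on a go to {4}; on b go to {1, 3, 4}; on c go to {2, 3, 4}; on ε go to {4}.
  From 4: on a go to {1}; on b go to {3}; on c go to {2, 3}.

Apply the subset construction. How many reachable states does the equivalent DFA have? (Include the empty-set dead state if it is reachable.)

Start state of the DFA: {1, 3, 4} (ε-closure of the NFA start).
{1, 3, 4} --a--> {1, 3, 4}  [seen]
{1, 3, 4} --b--> {1, 3, 4}  [seen]
{1, 3, 4} --c--> {2, 3, 4}  [new]
{2, 3, 4} --a--> {1, 3, 4}  [seen]
{2, 3, 4} --b--> {1, 2, 3, 4}  [new]
{2, 3, 4} --c--> {2, 3, 4}  [seen]
{1, 2, 3, 4} --a--> {1, 3, 4}  [seen]
{1, 2, 3, 4} --b--> {1, 2, 3, 4}  [seen]
{1, 2, 3, 4} --c--> {2, 3, 4}  [seen]
Reachable DFA states: {1, 3, 4}, {2, 3, 4}, {1, 2, 3, 4}.

3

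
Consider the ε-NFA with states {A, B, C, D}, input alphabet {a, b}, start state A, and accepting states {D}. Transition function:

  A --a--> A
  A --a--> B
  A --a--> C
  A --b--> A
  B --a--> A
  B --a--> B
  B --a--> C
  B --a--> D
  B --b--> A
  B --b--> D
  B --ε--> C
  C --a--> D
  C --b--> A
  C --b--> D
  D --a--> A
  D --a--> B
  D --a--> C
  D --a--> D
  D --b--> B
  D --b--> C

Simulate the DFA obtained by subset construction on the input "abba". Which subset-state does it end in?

{A, B, C, D}

Start: {A}.
δ(A,a) = {A, B, C}.
Union: {A, B, C}.
After a: {A, B, C}.
δ(A,b) = {A}; δ(B,b) = {A, D}; δ(C,b) = {A, D}.
Union: {A, D}.
After b: {A, D}.
δ(A,b) = {A}; δ(D,b) = {B, C}.
Union: {A, B, C}.
After b: {A, B, C}.
δ(A,a) = {A, B, C}; δ(B,a) = {A, B, C, D}; δ(C,a) = {D}.
Union: {A, B, C, D}.
After a: {A, B, C, D}.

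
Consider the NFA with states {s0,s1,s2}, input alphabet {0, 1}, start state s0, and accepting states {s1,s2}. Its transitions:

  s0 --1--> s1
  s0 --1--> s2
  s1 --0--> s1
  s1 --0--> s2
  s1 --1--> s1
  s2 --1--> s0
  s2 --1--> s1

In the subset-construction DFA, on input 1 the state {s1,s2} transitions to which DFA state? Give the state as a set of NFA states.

{s0,s1}

δ(s1,1) = {s1}; δ(s2,1) = {s0,s1}.
Union: {s0,s1}.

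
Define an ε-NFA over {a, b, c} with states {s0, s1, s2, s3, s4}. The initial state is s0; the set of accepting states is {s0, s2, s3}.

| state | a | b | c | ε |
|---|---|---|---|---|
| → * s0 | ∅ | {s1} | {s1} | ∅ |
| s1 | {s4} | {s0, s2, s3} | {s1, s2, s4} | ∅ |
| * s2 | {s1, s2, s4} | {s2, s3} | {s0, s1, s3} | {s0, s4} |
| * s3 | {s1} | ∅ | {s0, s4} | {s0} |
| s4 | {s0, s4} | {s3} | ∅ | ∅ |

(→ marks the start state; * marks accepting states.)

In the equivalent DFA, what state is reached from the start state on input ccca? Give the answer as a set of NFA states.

{s0, s1, s2, s4}

Start: {s0}.
δ(s0,c) = {s1}.
Union: {s1}.
After c: {s1}.
δ(s1,c) = {s1, s2, s4}.
Union: {s1, s2, s4}.
ε-closure gives {s0, s1, s2, s4}.
After c: {s0, s1, s2, s4}.
δ(s0,c) = {s1}; δ(s1,c) = {s1, s2, s4}; δ(s2,c) = {s0, s1, s3}; δ(s4,c) = ∅.
Union: {s0, s1, s2, s3, s4}.
After c: {s0, s1, s2, s3, s4}.
δ(s0,a) = ∅; δ(s1,a) = {s4}; δ(s2,a) = {s1, s2, s4}; δ(s3,a) = {s1}; δ(s4,a) = {s0, s4}.
Union: {s0, s1, s2, s4}.
After a: {s0, s1, s2, s4}.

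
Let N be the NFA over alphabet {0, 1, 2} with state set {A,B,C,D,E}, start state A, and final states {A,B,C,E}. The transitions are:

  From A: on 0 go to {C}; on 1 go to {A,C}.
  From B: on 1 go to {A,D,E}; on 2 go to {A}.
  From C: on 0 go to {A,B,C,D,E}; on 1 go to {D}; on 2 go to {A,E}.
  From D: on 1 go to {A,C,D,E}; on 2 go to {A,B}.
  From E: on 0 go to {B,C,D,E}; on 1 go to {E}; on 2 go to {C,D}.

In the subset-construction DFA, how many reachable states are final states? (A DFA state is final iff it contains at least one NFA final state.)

12

Start state of the DFA: {A}.
{A} --0--> {C}  [new]
{A} --1--> {A,C}  [new]
{A} --2--> ∅  [new]
{C} --0--> {A,B,C,D,E}  [new]
{C} --1--> {D}  [new]
{C} --2--> {A,E}  [new]
{A,C} --0--> {A,B,C,D,E}  [seen]
{A,C} --1--> {A,C,D}  [new]
{A,C} --2--> {A,E}  [seen]
∅ --0--> ∅  [seen]
∅ --1--> ∅  [seen]
∅ --2--> ∅  [seen]
{A,B,C,D,E} --0--> {A,B,C,D,E}  [seen]
{A,B,C,D,E} --1--> {A,C,D,E}  [new]
{A,B,C,D,E} --2--> {A,B,C,D,E}  [seen]
{D} --0--> ∅  [seen]
{D} --1--> {A,C,D,E}  [seen]
{D} --2--> {A,B}  [new]
{A,E} --0--> {B,C,D,E}  [new]
{A,E} --1--> {A,C,E}  [new]
{A,E} --2--> {C,D}  [new]
{A,C,D} --0--> {A,B,C,D,E}  [seen]
{A,C,D} --1--> {A,C,D,E}  [seen]
{A,C,D} --2--> {A,B,E}  [new]
{A,C,D,E} --0--> {A,B,C,D,E}  [seen]
{A,C,D,E} --1--> {A,C,D,E}  [seen]
{A,C,D,E} --2--> {A,B,C,D,E}  [seen]
{A,B} --0--> {C}  [seen]
{A,B} --1--> {A,C,D,E}  [seen]
{A,B} --2--> {A}  [seen]
{B,C,D,E} --0--> {A,B,C,D,E}  [seen]
{B,C,D,E} --1--> {A,C,D,E}  [seen]
{B,C,D,E} --2--> {A,B,C,D,E}  [seen]
{A,C,E} --0--> {A,B,C,D,E}  [seen]
{A,C,E} --1--> {A,C,D,E}  [seen]
{A,C,E} --2--> {A,C,D,E}  [seen]
{C,D} --0--> {A,B,C,D,E}  [seen]
{C,D} --1--> {A,C,D,E}  [seen]
{C,D} --2--> {A,B,E}  [seen]
{A,B,E} --0--> {B,C,D,E}  [seen]
{A,B,E} --1--> {A,C,D,E}  [seen]
{A,B,E} --2--> {A,C,D}  [seen]
Reachable DFA states: {A}, {C}, {A,C}, ∅, {A,B,C,D,E}, {D}, {A,E}, {A,C,D}, {A,C,D,E}, {A,B}, {B,C,D,E}, {A,C,E}, {C,D}, {A,B,E}.
Accepting DFA states (contain an NFA accepting state): {A}, {C}, {A,C}, {A,B,C,D,E}, {A,E}, {A,C,D}, {A,C,D,E}, {A,B}, {B,C,D,E}, {A,C,E}, {C,D}, {A,B,E}.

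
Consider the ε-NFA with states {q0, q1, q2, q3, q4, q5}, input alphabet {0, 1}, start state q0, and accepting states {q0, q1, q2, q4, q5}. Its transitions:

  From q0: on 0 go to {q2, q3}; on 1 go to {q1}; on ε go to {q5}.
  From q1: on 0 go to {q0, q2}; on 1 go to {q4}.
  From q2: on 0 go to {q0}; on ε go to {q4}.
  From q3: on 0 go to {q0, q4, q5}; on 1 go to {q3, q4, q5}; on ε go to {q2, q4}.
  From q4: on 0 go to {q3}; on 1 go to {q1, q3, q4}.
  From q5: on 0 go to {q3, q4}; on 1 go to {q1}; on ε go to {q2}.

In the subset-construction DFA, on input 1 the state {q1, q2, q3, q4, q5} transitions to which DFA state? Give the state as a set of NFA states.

{q1, q2, q3, q4, q5}

δ(q1,1) = {q4}; δ(q2,1) = ∅; δ(q3,1) = {q3, q4, q5}; δ(q4,1) = {q1, q3, q4}; δ(q5,1) = {q1}.
Union: {q1, q3, q4, q5}.
ε-closure gives {q1, q2, q3, q4, q5}.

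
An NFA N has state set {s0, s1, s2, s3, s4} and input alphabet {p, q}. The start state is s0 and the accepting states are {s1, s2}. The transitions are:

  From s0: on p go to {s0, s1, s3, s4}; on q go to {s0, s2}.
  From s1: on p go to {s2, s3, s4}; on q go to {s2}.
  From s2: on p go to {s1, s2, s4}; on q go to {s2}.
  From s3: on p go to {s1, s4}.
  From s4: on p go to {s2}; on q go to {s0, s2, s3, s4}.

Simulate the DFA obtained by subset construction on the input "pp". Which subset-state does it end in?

{s0, s1, s2, s3, s4}

Start: {s0}.
δ(s0,p) = {s0, s1, s3, s4}.
Union: {s0, s1, s3, s4}.
After p: {s0, s1, s3, s4}.
δ(s0,p) = {s0, s1, s3, s4}; δ(s1,p) = {s2, s3, s4}; δ(s3,p) = {s1, s4}; δ(s4,p) = {s2}.
Union: {s0, s1, s2, s3, s4}.
After p: {s0, s1, s2, s3, s4}.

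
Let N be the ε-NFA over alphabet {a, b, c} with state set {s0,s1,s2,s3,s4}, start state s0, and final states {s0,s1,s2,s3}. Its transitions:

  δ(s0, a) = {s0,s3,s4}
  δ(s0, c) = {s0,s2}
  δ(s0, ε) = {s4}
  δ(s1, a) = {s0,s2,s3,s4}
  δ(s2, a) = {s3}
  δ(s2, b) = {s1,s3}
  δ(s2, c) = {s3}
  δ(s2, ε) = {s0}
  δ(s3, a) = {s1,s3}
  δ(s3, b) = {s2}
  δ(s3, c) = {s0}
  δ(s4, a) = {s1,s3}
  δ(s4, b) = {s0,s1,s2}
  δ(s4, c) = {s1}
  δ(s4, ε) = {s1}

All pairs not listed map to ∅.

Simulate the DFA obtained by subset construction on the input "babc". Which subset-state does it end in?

Start: {s0,s1,s4}.
δ(s0,b) = ∅; δ(s1,b) = ∅; δ(s4,b) = {s0,s1,s2}.
Union: {s0,s1,s2}.
ε-closure gives {s0,s1,s2,s4}.
After b: {s0,s1,s2,s4}.
δ(s0,a) = {s0,s3,s4}; δ(s1,a) = {s0,s2,s3,s4}; δ(s2,a) = {s3}; δ(s4,a) = {s1,s3}.
Union: {s0,s1,s2,s3,s4}.
After a: {s0,s1,s2,s3,s4}.
δ(s0,b) = ∅; δ(s1,b) = ∅; δ(s2,b) = {s1,s3}; δ(s3,b) = {s2}; δ(s4,b) = {s0,s1,s2}.
Union: {s0,s1,s2,s3}.
ε-closure gives {s0,s1,s2,s3,s4}.
After b: {s0,s1,s2,s3,s4}.
δ(s0,c) = {s0,s2}; δ(s1,c) = ∅; δ(s2,c) = {s3}; δ(s3,c) = {s0}; δ(s4,c) = {s1}.
Union: {s0,s1,s2,s3}.
ε-closure gives {s0,s1,s2,s3,s4}.
After c: {s0,s1,s2,s3,s4}.

{s0,s1,s2,s3,s4}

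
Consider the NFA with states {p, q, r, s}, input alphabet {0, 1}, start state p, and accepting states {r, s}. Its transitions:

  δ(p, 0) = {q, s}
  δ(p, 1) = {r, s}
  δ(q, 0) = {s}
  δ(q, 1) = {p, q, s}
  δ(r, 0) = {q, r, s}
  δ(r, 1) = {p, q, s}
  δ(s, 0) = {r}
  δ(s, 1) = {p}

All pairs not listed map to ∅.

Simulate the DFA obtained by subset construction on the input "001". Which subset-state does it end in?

{p, q, s}

Start: {p}.
δ(p,0) = {q, s}.
Union: {q, s}.
After 0: {q, s}.
δ(q,0) = {s}; δ(s,0) = {r}.
Union: {r, s}.
After 0: {r, s}.
δ(r,1) = {p, q, s}; δ(s,1) = {p}.
Union: {p, q, s}.
After 1: {p, q, s}.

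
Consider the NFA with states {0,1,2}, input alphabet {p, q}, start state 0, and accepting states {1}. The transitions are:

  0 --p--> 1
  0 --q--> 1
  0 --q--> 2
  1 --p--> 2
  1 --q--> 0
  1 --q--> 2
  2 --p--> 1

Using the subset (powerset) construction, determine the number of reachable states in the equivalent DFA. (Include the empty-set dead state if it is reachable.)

6

Start state of the DFA: {0}.
{0} --p--> {1}  [new]
{0} --q--> {1,2}  [new]
{1} --p--> {2}  [new]
{1} --q--> {0,2}  [new]
{1,2} --p--> {1,2}  [seen]
{1,2} --q--> {0,2}  [seen]
{2} --p--> {1}  [seen]
{2} --q--> ∅  [new]
{0,2} --p--> {1}  [seen]
{0,2} --q--> {1,2}  [seen]
∅ --p--> ∅  [seen]
∅ --q--> ∅  [seen]
Reachable DFA states: {0}, {1}, {1,2}, {2}, {0,2}, ∅.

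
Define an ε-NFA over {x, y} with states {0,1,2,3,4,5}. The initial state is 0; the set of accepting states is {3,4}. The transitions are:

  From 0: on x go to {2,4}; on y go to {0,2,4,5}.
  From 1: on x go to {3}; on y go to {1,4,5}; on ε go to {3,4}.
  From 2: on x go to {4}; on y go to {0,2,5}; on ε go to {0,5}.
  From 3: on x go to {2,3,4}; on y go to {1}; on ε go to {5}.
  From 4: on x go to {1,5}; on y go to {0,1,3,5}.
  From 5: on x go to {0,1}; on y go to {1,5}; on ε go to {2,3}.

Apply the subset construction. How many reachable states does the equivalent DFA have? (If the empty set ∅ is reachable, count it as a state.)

3

Start state of the DFA: {0} (ε-closure of the NFA start).
{0} --x--> {0,2,3,4,5}  [new]
{0} --y--> {0,2,3,4,5}  [seen]
{0,2,3,4,5} --x--> {0,1,2,3,4,5}  [new]
{0,2,3,4,5} --y--> {0,1,2,3,4,5}  [seen]
{0,1,2,3,4,5} --x--> {0,1,2,3,4,5}  [seen]
{0,1,2,3,4,5} --y--> {0,1,2,3,4,5}  [seen]
Reachable DFA states: {0}, {0,2,3,4,5}, {0,1,2,3,4,5}.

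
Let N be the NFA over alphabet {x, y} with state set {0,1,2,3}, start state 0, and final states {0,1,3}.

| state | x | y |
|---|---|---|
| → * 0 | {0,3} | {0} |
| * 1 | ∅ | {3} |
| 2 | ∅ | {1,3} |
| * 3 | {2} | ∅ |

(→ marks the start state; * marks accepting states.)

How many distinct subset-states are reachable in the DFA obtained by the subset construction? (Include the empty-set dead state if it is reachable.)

Start state of the DFA: {0}.
{0} --x--> {0,3}  [new]
{0} --y--> {0}  [seen]
{0,3} --x--> {0,2,3}  [new]
{0,3} --y--> {0}  [seen]
{0,2,3} --x--> {0,2,3}  [seen]
{0,2,3} --y--> {0,1,3}  [new]
{0,1,3} --x--> {0,2,3}  [seen]
{0,1,3} --y--> {0,3}  [seen]
Reachable DFA states: {0}, {0,3}, {0,2,3}, {0,1,3}.

4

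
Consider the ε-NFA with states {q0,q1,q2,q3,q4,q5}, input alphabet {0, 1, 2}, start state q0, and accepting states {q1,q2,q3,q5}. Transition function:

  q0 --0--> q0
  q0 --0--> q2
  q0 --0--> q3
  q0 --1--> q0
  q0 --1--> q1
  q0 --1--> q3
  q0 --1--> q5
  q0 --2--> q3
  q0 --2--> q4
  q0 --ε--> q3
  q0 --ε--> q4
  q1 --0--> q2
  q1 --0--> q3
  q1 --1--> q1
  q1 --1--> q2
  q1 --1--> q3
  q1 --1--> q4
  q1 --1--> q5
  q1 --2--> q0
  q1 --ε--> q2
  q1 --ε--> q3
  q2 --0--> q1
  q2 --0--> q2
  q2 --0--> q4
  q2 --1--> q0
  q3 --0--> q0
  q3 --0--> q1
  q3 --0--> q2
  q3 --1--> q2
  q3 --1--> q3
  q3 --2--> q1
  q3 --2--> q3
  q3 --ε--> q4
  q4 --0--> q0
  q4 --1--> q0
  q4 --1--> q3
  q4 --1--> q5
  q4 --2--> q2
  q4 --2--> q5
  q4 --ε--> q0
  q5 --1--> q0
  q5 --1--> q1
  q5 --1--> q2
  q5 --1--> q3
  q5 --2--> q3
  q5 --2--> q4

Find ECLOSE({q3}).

{q0,q3,q4}

Begin with {q3}.
q3 →ε {q4}; add q4.
q4 →ε {q0}; add q0.
ε-closure = {q0,q3,q4}.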